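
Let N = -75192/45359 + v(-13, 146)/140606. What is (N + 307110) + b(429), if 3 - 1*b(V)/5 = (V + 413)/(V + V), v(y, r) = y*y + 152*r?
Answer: 840292967201904043/2736053700666 ≈ 3.0712e+5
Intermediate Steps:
v(y, r) = y**2 + 152*r
b(V) = 15 - 5*(413 + V)/(2*V) (b(V) = 15 - 5*(V + 413)/(V + V) = 15 - 5*(413 + V)/(2*V))
N = -9558173753/6377747554 (N = -75192/45359 + ((-13)**2 + 152*146)/140606 = -75192*1/45359 + (169 + 22192)*(1/140606) = -75192/45359 + 22361*(1/140606) = -75192/45359 + 22361/140606 = -9558173753/6377747554 ≈ -1.4987)
(N + 307110) + b(429) = (-9558173753/6377747554 + 307110) + (5/2)*(-413 + 5*429)/429 = 1958660493135187/6377747554 + (5/2)*(1/429)*(-413 + 2145) = 1958660493135187/6377747554 + (5/2)*(1/429)*1732 = 1958660493135187/6377747554 + 4330/429 = 840292967201904043/2736053700666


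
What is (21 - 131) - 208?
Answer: -318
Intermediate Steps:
(21 - 131) - 208 = -110 - 208 = -318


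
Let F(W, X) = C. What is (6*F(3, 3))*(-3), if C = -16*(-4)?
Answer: -1152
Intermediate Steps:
C = 64 (C = -4*(-16) = 64)
F(W, X) = 64
(6*F(3, 3))*(-3) = (6*64)*(-3) = 384*(-3) = -1152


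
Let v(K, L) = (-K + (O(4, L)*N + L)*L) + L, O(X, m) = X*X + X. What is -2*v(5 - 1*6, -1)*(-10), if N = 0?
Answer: 20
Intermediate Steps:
O(X, m) = X + X² (O(X, m) = X² + X = X + X²)
v(K, L) = L + L² - K (v(K, L) = (-K + ((4*(1 + 4))*0 + L)*L) + L = (-K + ((4*5)*0 + L)*L) + L = (-K + (20*0 + L)*L) + L = (-K + (0 + L)*L) + L = (-K + L*L) + L = (-K + L²) + L = (L² - K) + L = L + L² - K)
-2*v(5 - 1*6, -1)*(-10) = -2*(-1 + (-1)² - (5 - 1*6))*(-10) = -2*(-1 + 1 - (5 - 6))*(-10) = -2*(-1 + 1 - 1*(-1))*(-10) = -2*(-1 + 1 + 1)*(-10) = -2*1*(-10) = -2*(-10) = 20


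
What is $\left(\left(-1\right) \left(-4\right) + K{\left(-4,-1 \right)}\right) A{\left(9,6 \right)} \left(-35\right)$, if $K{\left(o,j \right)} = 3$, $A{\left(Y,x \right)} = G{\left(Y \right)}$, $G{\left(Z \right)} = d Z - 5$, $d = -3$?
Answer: $7840$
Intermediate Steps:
$G{\left(Z \right)} = -5 - 3 Z$ ($G{\left(Z \right)} = - 3 Z - 5 = -5 - 3 Z$)
$A{\left(Y,x \right)} = -5 - 3 Y$
$\left(\left(-1\right) \left(-4\right) + K{\left(-4,-1 \right)}\right) A{\left(9,6 \right)} \left(-35\right) = \left(\left(-1\right) \left(-4\right) + 3\right) \left(-5 - 27\right) \left(-35\right) = \left(4 + 3\right) \left(-5 - 27\right) \left(-35\right) = 7 \left(-32\right) \left(-35\right) = \left(-224\right) \left(-35\right) = 7840$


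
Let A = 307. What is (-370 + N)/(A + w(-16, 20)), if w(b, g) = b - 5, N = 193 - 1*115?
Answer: -146/143 ≈ -1.0210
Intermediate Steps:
N = 78 (N = 193 - 115 = 78)
w(b, g) = -5 + b
(-370 + N)/(A + w(-16, 20)) = (-370 + 78)/(307 + (-5 - 16)) = -292/(307 - 21) = -292/286 = -292*1/286 = -146/143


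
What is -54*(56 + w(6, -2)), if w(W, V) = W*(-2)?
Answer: -2376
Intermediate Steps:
w(W, V) = -2*W
-54*(56 + w(6, -2)) = -54*(56 - 2*6) = -54*(56 - 12) = -54*44 = -2376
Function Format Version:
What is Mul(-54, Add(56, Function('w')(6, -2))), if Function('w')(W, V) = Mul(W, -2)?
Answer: -2376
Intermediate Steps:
Function('w')(W, V) = Mul(-2, W)
Mul(-54, Add(56, Function('w')(6, -2))) = Mul(-54, Add(56, Mul(-2, 6))) = Mul(-54, Add(56, -12)) = Mul(-54, 44) = -2376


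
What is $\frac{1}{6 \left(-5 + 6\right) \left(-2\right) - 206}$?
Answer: $- \frac{1}{218} \approx -0.0045872$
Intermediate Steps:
$\frac{1}{6 \left(-5 + 6\right) \left(-2\right) - 206} = \frac{1}{6 \cdot 1 \left(-2\right) - 206} = \frac{1}{6 \left(-2\right) - 206} = \frac{1}{-12 - 206} = \frac{1}{-218} = - \frac{1}{218}$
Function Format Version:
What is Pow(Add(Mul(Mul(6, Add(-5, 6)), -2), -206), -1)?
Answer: Rational(-1, 218) ≈ -0.0045872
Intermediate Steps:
Pow(Add(Mul(Mul(6, Add(-5, 6)), -2), -206), -1) = Pow(Add(Mul(Mul(6, 1), -2), -206), -1) = Pow(Add(Mul(6, -2), -206), -1) = Pow(Add(-12, -206), -1) = Pow(-218, -1) = Rational(-1, 218)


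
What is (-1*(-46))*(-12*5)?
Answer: -2760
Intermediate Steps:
(-1*(-46))*(-12*5) = 46*(-60) = -2760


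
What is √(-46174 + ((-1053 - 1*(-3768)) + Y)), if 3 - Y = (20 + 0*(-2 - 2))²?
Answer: 4*I*√2741 ≈ 209.42*I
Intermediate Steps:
Y = -397 (Y = 3 - (20 + 0*(-2 - 2))² = 3 - (20 + 0*(-4))² = 3 - (20 + 0)² = 3 - 1*20² = 3 - 1*400 = 3 - 400 = -397)
√(-46174 + ((-1053 - 1*(-3768)) + Y)) = √(-46174 + ((-1053 - 1*(-3768)) - 397)) = √(-46174 + ((-1053 + 3768) - 397)) = √(-46174 + (2715 - 397)) = √(-46174 + 2318) = √(-43856) = 4*I*√2741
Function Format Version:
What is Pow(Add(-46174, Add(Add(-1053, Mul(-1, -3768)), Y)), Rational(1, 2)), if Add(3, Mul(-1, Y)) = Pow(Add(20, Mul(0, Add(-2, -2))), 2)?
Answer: Mul(4, I, Pow(2741, Rational(1, 2))) ≈ Mul(209.42, I)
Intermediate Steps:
Y = -397 (Y = Add(3, Mul(-1, Pow(Add(20, Mul(0, Add(-2, -2))), 2))) = Add(3, Mul(-1, Pow(Add(20, Mul(0, -4)), 2))) = Add(3, Mul(-1, Pow(Add(20, 0), 2))) = Add(3, Mul(-1, Pow(20, 2))) = Add(3, Mul(-1, 400)) = Add(3, -400) = -397)
Pow(Add(-46174, Add(Add(-1053, Mul(-1, -3768)), Y)), Rational(1, 2)) = Pow(Add(-46174, Add(Add(-1053, Mul(-1, -3768)), -397)), Rational(1, 2)) = Pow(Add(-46174, Add(Add(-1053, 3768), -397)), Rational(1, 2)) = Pow(Add(-46174, Add(2715, -397)), Rational(1, 2)) = Pow(Add(-46174, 2318), Rational(1, 2)) = Pow(-43856, Rational(1, 2)) = Mul(4, I, Pow(2741, Rational(1, 2)))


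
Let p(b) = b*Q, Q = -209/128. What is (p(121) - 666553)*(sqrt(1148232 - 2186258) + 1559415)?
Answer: -133086827597295/128 - 85344073*I*sqrt(1038026)/128 ≈ -1.0397e+12 - 6.7931e+8*I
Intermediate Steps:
Q = -209/128 (Q = -209*1/128 = -209/128 ≈ -1.6328)
p(b) = -209*b/128 (p(b) = b*(-209/128) = -209*b/128)
(p(121) - 666553)*(sqrt(1148232 - 2186258) + 1559415) = (-209/128*121 - 666553)*(sqrt(1148232 - 2186258) + 1559415) = (-25289/128 - 666553)*(sqrt(-1038026) + 1559415) = -85344073*(I*sqrt(1038026) + 1559415)/128 = -85344073*(1559415 + I*sqrt(1038026))/128 = -133086827597295/128 - 85344073*I*sqrt(1038026)/128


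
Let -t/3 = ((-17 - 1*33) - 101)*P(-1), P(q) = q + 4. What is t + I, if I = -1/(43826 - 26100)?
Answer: 24089633/17726 ≈ 1359.0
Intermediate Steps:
P(q) = 4 + q
t = 1359 (t = -3*((-17 - 1*33) - 101)*(4 - 1) = -3*((-17 - 33) - 101)*3 = -3*(-50 - 101)*3 = -(-453)*3 = -3*(-453) = 1359)
I = -1/17726 ≈ -5.6414e-5
t + I = 1359 - 1/17726 = 24089633/17726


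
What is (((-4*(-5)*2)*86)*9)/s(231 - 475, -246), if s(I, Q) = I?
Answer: -7740/61 ≈ -126.89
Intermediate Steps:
(((-4*(-5)*2)*86)*9)/s(231 - 475, -246) = (((-4*(-5)*2)*86)*9)/(231 - 475) = (((20*2)*86)*9)/(-244) = ((40*86)*9)*(-1/244) = (3440*9)*(-1/244) = 30960*(-1/244) = -7740/61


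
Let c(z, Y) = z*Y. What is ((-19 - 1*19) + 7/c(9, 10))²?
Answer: 11648569/8100 ≈ 1438.1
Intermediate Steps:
c(z, Y) = Y*z
((-19 - 1*19) + 7/c(9, 10))² = ((-19 - 1*19) + 7/((10*9)))² = ((-19 - 19) + 7/90)² = (-38 + 7*(1/90))² = (-38 + 7/90)² = (-3413/90)² = 11648569/8100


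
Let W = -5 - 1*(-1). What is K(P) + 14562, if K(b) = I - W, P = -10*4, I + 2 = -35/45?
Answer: 131069/9 ≈ 14563.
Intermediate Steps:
I = -25/9 (I = -2 - 35/45 = -2 - 35*1/45 = -2 - 7/9 = -25/9 ≈ -2.7778)
P = -40
W = -4 (W = -5 + 1 = -4)
K(b) = 11/9 (K(b) = -25/9 - 1*(-4) = -25/9 + 4 = 11/9)
K(P) + 14562 = 11/9 + 14562 = 131069/9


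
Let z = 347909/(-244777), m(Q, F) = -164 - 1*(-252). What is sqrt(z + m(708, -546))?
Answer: sqrt(14369608019)/12883 ≈ 9.3048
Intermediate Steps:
m(Q, F) = 88 (m(Q, F) = -164 + 252 = 88)
z = -18311/12883 (z = 347909*(-1/244777) = -18311/12883 ≈ -1.4213)
sqrt(z + m(708, -546)) = sqrt(-18311/12883 + 88) = sqrt(1115393/12883) = sqrt(14369608019)/12883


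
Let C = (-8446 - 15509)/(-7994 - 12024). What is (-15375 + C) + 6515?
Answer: -177335525/20018 ≈ -8858.8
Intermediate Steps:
C = 23955/20018 (C = -23955/(-20018) = -23955*(-1/20018) = 23955/20018 ≈ 1.1967)
(-15375 + C) + 6515 = (-15375 + 23955/20018) + 6515 = -307752795/20018 + 6515 = -177335525/20018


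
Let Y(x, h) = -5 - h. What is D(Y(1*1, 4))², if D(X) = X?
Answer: 81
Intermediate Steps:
D(Y(1*1, 4))² = (-5 - 1*4)² = (-5 - 4)² = (-9)² = 81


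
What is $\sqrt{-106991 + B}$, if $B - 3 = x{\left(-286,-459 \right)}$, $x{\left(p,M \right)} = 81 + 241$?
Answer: $i \sqrt{106666} \approx 326.6 i$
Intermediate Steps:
$x{\left(p,M \right)} = 322$
$B = 325$ ($B = 3 + 322 = 325$)
$\sqrt{-106991 + B} = \sqrt{-106991 + 325} = \sqrt{-106666} = i \sqrt{106666}$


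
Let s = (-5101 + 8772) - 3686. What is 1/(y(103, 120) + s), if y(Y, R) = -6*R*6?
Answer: -1/4335 ≈ -0.00023068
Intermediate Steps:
y(Y, R) = -36*R
s = -15 (s = 3671 - 3686 = -15)
1/(y(103, 120) + s) = 1/(-36*120 - 15) = 1/(-4320 - 15) = 1/(-4335) = -1/4335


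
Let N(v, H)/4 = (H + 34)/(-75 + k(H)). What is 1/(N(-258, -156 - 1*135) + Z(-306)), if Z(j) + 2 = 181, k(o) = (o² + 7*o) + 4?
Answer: 82573/14779539 ≈ 0.0055870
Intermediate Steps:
k(o) = 4 + o² + 7*o
Z(j) = 179 (Z(j) = -2 + 181 = 179)
N(v, H) = 4*(34 + H)/(-71 + H² + 7*H) (N(v, H) = 4*((H + 34)/(-75 + (4 + H² + 7*H))) = 4*((34 + H)/(-71 + H² + 7*H)) = 4*(34 + H)/(-71 + H² + 7*H))
1/(N(-258, -156 - 1*135) + Z(-306)) = 1/(4*(34 + (-156 - 1*135))/(-71 + (-156 - 1*135)² + 7*(-156 - 1*135)) + 179) = 1/(4*(34 + (-156 - 135))/(-71 + (-156 - 135)² + 7*(-156 - 135)) + 179) = 1/(4*(34 - 291)/(-71 + (-291)² + 7*(-291)) + 179) = 1/(4*(-257)/(-71 + 84681 - 2037) + 179) = 1/(4*(-257)/82573 + 179) = 1/(4*(1/82573)*(-257) + 179) = 1/(-1028/82573 + 179) = 1/(14779539/82573) = 82573/14779539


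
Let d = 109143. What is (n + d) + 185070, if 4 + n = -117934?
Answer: 176275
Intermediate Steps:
n = -117938 (n = -4 - 117934 = -117938)
(n + d) + 185070 = (-117938 + 109143) + 185070 = -8795 + 185070 = 176275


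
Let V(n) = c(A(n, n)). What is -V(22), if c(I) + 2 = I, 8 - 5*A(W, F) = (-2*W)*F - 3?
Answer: -969/5 ≈ -193.80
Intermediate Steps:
A(W, F) = 11/5 + 2*F*W/5 (A(W, F) = 8/5 - ((-2*W)*F - 3)/5 = 8/5 - (-2*F*W - 3)/5 = 8/5 - (-3 - 2*F*W)/5 = 8/5 + (3/5 + 2*F*W/5) = 11/5 + 2*F*W/5)
c(I) = -2 + I
V(n) = 1/5 + 2*n**2/5 (V(n) = -2 + (11/5 + 2*n*n/5) = -2 + (11/5 + 2*n**2/5) = 1/5 + 2*n**2/5)
-V(22) = -(1/5 + (2/5)*22**2) = -(1/5 + (2/5)*484) = -(1/5 + 968/5) = -1*969/5 = -969/5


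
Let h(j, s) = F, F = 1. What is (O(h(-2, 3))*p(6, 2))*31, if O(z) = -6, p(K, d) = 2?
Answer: -372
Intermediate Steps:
h(j, s) = 1
(O(h(-2, 3))*p(6, 2))*31 = -6*2*31 = -12*31 = -372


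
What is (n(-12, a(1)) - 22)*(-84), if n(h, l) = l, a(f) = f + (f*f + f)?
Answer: 1596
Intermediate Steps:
a(f) = f**2 + 2*f (a(f) = f + (f**2 + f) = f + (f + f**2) = f**2 + 2*f)
(n(-12, a(1)) - 22)*(-84) = (1*(2 + 1) - 22)*(-84) = (1*3 - 22)*(-84) = (3 - 22)*(-84) = -19*(-84) = 1596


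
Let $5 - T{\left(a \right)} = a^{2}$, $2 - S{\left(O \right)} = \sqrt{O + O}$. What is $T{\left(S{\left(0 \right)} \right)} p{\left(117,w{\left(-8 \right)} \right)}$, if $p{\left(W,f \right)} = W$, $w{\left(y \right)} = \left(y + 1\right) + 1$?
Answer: $117$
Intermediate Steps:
$w{\left(y \right)} = 2 + y$ ($w{\left(y \right)} = \left(1 + y\right) + 1 = 2 + y$)
$S{\left(O \right)} = 2 - \sqrt{2} \sqrt{O}$ ($S{\left(O \right)} = 2 - \sqrt{O + O} = 2 - \sqrt{2 O} = 2 - \sqrt{2} \sqrt{O}$)
$T{\left(a \right)} = 5 - a^{2}$
$T{\left(S{\left(0 \right)} \right)} p{\left(117,w{\left(-8 \right)} \right)} = \left(5 - \left(2 - \sqrt{2} \sqrt{0}\right)^{2}\right) 117 = \left(5 - \left(2 - \sqrt{2} \cdot 0\right)^{2}\right) 117 = \left(5 - \left(2 + 0\right)^{2}\right) 117 = \left(5 - 2^{2}\right) 117 = \left(5 - 4\right) 117 = 1 \cdot 117 = 117$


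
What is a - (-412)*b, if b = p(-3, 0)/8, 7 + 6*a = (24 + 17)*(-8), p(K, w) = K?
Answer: -631/3 ≈ -210.33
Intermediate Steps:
a = -335/6 (a = -7/6 + ((24 + 17)*(-8))/6 = -7/6 + (41*(-8))/6 = -7/6 + (1/6)*(-328) = -7/6 - 164/3 = -335/6 ≈ -55.833)
b = -3/8 ≈ -0.37500
a - (-412)*b = -335/6 - (-412)*(-3)/8 = -335/6 - 1*309/2 = -335/6 - 309/2 = -631/3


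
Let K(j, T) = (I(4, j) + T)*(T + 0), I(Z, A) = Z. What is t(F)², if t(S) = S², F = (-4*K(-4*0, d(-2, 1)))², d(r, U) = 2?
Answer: 28179280429056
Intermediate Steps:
K(j, T) = T*(4 + T) (K(j, T) = (4 + T)*(T + 0) = (4 + T)*T = T*(4 + T))
F = 2304 (F = (-8*(4 + 2))² = (-8*6)² = (-4*12)² = (-48)² = 2304)
t(F)² = (2304²)² = 5308416² = 28179280429056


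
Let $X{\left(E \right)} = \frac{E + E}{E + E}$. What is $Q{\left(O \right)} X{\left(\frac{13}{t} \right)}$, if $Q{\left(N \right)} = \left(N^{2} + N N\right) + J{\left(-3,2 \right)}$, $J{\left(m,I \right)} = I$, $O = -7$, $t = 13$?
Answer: $100$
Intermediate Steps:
$Q{\left(N \right)} = 2 + 2 N^{2}$ ($Q{\left(N \right)} = \left(N^{2} + N N\right) + 2 = \left(N^{2} + N^{2}\right) + 2 = 2 N^{2} + 2 = 2 + 2 N^{2}$)
$X{\left(E \right)} = 1$ ($X{\left(E \right)} = \frac{2 E}{2 E} = 2 E \frac{1}{2 E} = 1$)
$Q{\left(O \right)} X{\left(\frac{13}{t} \right)} = \left(2 + 2 \left(-7\right)^{2}\right) 1 = \left(2 + 2 \cdot 49\right) 1 = \left(2 + 98\right) 1 = 100 \cdot 1 = 100$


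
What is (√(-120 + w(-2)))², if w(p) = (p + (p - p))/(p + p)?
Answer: -239/2 ≈ -119.50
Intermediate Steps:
w(p) = ½ (w(p) = (p + 0)/((2*p)) = p*(1/(2*p)) = ½)
(√(-120 + w(-2)))² = (√(-120 + ½))² = (√(-239/2))² = (I*√478/2)² = -239/2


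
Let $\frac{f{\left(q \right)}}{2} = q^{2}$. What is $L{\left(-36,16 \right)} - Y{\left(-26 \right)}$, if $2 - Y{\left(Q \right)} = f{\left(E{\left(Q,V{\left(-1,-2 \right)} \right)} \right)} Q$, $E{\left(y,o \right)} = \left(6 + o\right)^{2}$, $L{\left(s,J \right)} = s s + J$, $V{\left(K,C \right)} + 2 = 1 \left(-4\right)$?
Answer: $1310$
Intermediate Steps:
$V{\left(K,C \right)} = -6$ ($V{\left(K,C \right)} = -2 + 1 \left(-4\right) = -2 - 4 = -6$)
$L{\left(s,J \right)} = J + s^{2}$ ($L{\left(s,J \right)} = s^{2} + J = J + s^{2}$)
$f{\left(q \right)} = 2 q^{2}$
$Y{\left(Q \right)} = 2$ ($Y{\left(Q \right)} = 2 - 2 \left(\left(6 - 6\right)^{2}\right)^{2} Q = 2 - 2 \left(0^{2}\right)^{2} Q = 2 - 2 \cdot 0^{2} Q = 2 - 2 \cdot 0 Q = 2 - 0 Q = 2 - 0 = 2 + 0 = 2$)
$L{\left(-36,16 \right)} - Y{\left(-26 \right)} = \left(16 + \left(-36\right)^{2}\right) - 2 = \left(16 + 1296\right) - 2 = 1312 - 2 = 1310$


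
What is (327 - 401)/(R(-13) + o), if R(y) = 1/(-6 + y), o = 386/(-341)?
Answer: 479446/7675 ≈ 62.469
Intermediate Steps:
o = -386/341 (o = 386*(-1/341) = -386/341 ≈ -1.1320)
(327 - 401)/(R(-13) + o) = (327 - 401)/(1/(-6 - 13) - 386/341) = -74/(1/(-19) - 386/341) = -74/(-1/19 - 386/341) = -74/(-7675/6479) = -74*(-6479/7675) = 479446/7675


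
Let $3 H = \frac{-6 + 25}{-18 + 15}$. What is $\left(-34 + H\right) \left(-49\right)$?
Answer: $\frac{15925}{9} \approx 1769.4$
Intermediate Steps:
$H = - \frac{19}{9}$ ($H = \frac{\left(-6 + 25\right) \frac{1}{-18 + 15}}{3} = \frac{19 \frac{1}{-3}}{3} = \frac{19 \left(- \frac{1}{3}\right)}{3} = \frac{1}{3} \left(- \frac{19}{3}\right) = - \frac{19}{9} \approx -2.1111$)
$\left(-34 + H\right) \left(-49\right) = \left(-34 - \frac{19}{9}\right) \left(-49\right) = \left(- \frac{325}{9}\right) \left(-49\right) = \frac{15925}{9}$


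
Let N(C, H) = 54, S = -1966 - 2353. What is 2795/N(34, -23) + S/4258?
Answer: 2916971/57483 ≈ 50.745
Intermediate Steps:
S = -4319
2795/N(34, -23) + S/4258 = 2795/54 - 4319/4258 = 2916971/57483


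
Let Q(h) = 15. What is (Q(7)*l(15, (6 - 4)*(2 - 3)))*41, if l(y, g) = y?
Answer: 9225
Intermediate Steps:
(Q(7)*l(15, (6 - 4)*(2 - 3)))*41 = (15*15)*41 = 225*41 = 9225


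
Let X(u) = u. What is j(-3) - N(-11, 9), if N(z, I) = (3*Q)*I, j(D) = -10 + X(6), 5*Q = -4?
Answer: 88/5 ≈ 17.600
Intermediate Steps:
Q = -4/5 (Q = (1/5)*(-4) = -4/5 ≈ -0.80000)
j(D) = -4 (j(D) = -10 + 6 = -4)
N(z, I) = -12*I/5 (N(z, I) = (3*(-4/5))*I = -12*I/5)
j(-3) - N(-11, 9) = -4 - (-12)*9/5 = -4 - 1*(-108/5) = -4 + 108/5 = 88/5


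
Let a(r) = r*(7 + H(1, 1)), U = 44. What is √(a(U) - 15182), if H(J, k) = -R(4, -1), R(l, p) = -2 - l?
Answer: I*√14610 ≈ 120.87*I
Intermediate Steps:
H(J, k) = 6 (H(J, k) = -(-2 - 1*4) = -(-2 - 4) = -1*(-6) = 6)
a(r) = 13*r (a(r) = r*(7 + 6) = r*13 = 13*r)
√(a(U) - 15182) = √(13*44 - 15182) = √(572 - 15182) = √(-14610) = I*√14610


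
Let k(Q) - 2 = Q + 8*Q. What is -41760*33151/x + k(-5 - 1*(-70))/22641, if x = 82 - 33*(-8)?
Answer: -15671938894529/3916893 ≈ -4.0011e+6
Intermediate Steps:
x = 346 (x = 82 + 264 = 346)
k(Q) = 2 + 9*Q (k(Q) = 2 + (Q + 8*Q) = 2 + 9*Q)
-41760*33151/x + k(-5 - 1*(-70))/22641 = -41760/(346/33151) + (2 + 9*(-5 - 1*(-70)))/22641 = -41760/(346*(1/33151)) + (2 + 9*(-5 + 70))*(1/22641) = -41760/346/33151 + (2 + 9*65)*(1/22641) = -41760*33151/346 + (2 + 585)*(1/22641) = -692192880/173 + 587*(1/22641) = -692192880/173 + 587/22641 = -15671938894529/3916893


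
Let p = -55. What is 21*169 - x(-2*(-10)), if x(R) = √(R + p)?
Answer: 3549 - I*√35 ≈ 3549.0 - 5.9161*I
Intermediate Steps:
x(R) = √(-55 + R) (x(R) = √(R - 55) = √(-55 + R))
21*169 - x(-2*(-10)) = 21*169 - √(-55 - 2*(-10)) = 3549 - √(-55 + 20) = 3549 - √(-35) = 3549 - I*√35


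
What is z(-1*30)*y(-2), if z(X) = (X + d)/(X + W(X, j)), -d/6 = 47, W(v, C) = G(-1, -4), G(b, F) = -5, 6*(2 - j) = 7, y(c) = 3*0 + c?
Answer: -624/35 ≈ -17.829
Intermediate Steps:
y(c) = c (y(c) = 0 + c = c)
j = ⅚ (j = 2 - ⅙*7 = 2 - 7/6 = ⅚ ≈ 0.83333)
W(v, C) = -5
d = -282 (d = -6*47 = -282)
z(X) = (-282 + X)/(-5 + X) (z(X) = (X - 282)/(X - 5) = (-282 + X)/(-5 + X))
z(-1*30)*y(-2) = ((-282 - 1*30)/(-5 - 1*30))*(-2) = ((-282 - 30)/(-5 - 30))*(-2) = (-312/(-35))*(-2) = -1/35*(-312)*(-2) = (312/35)*(-2) = -624/35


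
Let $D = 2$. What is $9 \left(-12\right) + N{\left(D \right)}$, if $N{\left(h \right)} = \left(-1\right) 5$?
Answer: $-113$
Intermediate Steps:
$N{\left(h \right)} = -5$
$9 \left(-12\right) + N{\left(D \right)} = 9 \left(-12\right) - 5 = -108 - 5 = -113$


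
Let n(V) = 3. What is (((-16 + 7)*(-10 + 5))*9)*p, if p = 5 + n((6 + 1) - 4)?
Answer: 3240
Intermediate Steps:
p = 8 (p = 5 + 3 = 8)
(((-16 + 7)*(-10 + 5))*9)*p = (((-16 + 7)*(-10 + 5))*9)*8 = (-9*(-5)*9)*8 = (45*9)*8 = 405*8 = 3240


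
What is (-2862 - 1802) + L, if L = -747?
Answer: -5411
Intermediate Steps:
(-2862 - 1802) + L = (-2862 - 1802) - 747 = -4664 - 747 = -5411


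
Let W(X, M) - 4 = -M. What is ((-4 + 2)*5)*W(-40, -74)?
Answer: -780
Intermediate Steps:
W(X, M) = 4 - M
((-4 + 2)*5)*W(-40, -74) = ((-4 + 2)*5)*(4 - 1*(-74)) = (-2*5)*(4 + 74) = -10*78 = -780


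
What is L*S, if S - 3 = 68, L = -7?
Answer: -497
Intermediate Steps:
S = 71 (S = 3 + 68 = 71)
L*S = -7*71 = -497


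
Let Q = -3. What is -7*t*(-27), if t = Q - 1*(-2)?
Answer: -189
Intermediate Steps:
t = -1 (t = -3 - 1*(-2) = -3 + 2 = -1)
-7*t*(-27) = -7*(-1)*(-27) = 7*(-27) = -189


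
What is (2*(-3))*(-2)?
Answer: 12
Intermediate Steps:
(2*(-3))*(-2) = -6*(-2) = 12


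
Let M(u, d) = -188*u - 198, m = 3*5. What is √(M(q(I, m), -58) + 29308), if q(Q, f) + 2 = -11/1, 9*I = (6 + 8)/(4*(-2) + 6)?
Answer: 3*√3506 ≈ 177.63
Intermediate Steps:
m = 15
I = -7/9 (I = ((6 + 8)/(4*(-2) + 6))/9 = (14/(-8 + 6))/9 = (14/(-2))/9 = (14*(-½))/9 = (⅑)*(-7) = -7/9 ≈ -0.77778)
q(Q, f) = -13 (q(Q, f) = -2 - 11/1 = -2 - 11*1 = -2 - 11 = -13)
M(u, d) = -198 - 188*u
√(M(q(I, m), -58) + 29308) = √((-198 - 188*(-13)) + 29308) = √((-198 + 2444) + 29308) = √(2246 + 29308) = √31554 = 3*√3506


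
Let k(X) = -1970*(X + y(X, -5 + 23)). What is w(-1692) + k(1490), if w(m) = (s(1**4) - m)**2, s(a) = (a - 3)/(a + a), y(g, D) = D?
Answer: -111279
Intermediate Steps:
s(a) = (-3 + a)/(2*a) (s(a) = (-3 + a)/((2*a)) = (-3 + a)*(1/(2*a)) = (-3 + a)/(2*a))
w(m) = (-1 - m)**2 (w(m) = ((-3 + 1**4)/(2*(1**4)) - m)**2 = ((1/2)*(-3 + 1)/1 - m)**2 = ((1/2)*1*(-2) - m)**2 = (-1 - m)**2)
k(X) = -35460 - 1970*X (k(X) = -1970*(X + (-5 + 23)) = -1970*(X + 18) = -1970*(18 + X) = -35460 - 1970*X)
w(-1692) + k(1490) = (1 - 1692)**2 + (-35460 - 1970*1490) = (-1691)**2 + (-35460 - 2935300) = 2859481 - 2970760 = -111279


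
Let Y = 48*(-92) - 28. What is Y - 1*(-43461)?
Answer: 39017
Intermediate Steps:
Y = -4444 (Y = -4416 - 28 = -4444)
Y - 1*(-43461) = -4444 - 1*(-43461) = -4444 + 43461 = 39017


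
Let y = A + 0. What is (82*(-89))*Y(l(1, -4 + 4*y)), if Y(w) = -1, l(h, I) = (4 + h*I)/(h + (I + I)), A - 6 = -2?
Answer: 7298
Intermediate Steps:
A = 4 (A = 6 - 2 = 4)
y = 4 (y = 4 + 0 = 4)
l(h, I) = (4 + I*h)/(h + 2*I)
(82*(-89))*Y(l(1, -4 + 4*y)) = (82*(-89))*(-1) = -7298*(-1) = 7298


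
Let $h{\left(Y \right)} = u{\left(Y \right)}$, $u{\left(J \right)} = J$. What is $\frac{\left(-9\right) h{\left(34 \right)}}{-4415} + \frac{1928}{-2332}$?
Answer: $- \frac{1949632}{2573945} \approx -0.75745$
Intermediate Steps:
$h{\left(Y \right)} = Y$
$\frac{\left(-9\right) h{\left(34 \right)}}{-4415} + \frac{1928}{-2332} = \frac{\left(-9\right) 34}{-4415} + \frac{1928}{-2332} = \left(-306\right) \left(- \frac{1}{4415}\right) + 1928 \left(- \frac{1}{2332}\right) = \frac{306}{4415} - \frac{482}{583} = - \frac{1949632}{2573945}$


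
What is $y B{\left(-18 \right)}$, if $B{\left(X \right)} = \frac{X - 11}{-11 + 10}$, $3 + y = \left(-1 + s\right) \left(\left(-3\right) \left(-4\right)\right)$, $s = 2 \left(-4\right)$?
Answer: $-3219$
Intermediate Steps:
$s = -8$
$y = -111$ ($y = -3 + \left(-1 - 8\right) \left(\left(-3\right) \left(-4\right)\right) = -3 - 108 = -111$)
$B{\left(X \right)} = 11 - X$ ($B{\left(X \right)} = \frac{-11 + X}{-1} = \left(-11 + X\right) \left(-1\right) = 11 - X$)
$y B{\left(-18 \right)} = - 111 \left(11 - -18\right) = - 111 \left(11 + 18\right) = \left(-111\right) 29 = -3219$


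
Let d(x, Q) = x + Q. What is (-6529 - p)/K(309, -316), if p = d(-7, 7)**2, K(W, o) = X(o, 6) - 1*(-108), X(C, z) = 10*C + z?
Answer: 6529/3046 ≈ 2.1435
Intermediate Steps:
X(C, z) = z + 10*C
d(x, Q) = Q + x
K(W, o) = 114 + 10*o (K(W, o) = (6 + 10*o) - 1*(-108) = (6 + 10*o) + 108 = 114 + 10*o)
p = 0 (p = (7 - 7)**2 = 0**2 = 0)
(-6529 - p)/K(309, -316) = (-6529 - 1*0)/(114 + 10*(-316)) = (-6529 + 0)/(114 - 3160) = -6529/(-3046) = -6529*(-1/3046) = 6529/3046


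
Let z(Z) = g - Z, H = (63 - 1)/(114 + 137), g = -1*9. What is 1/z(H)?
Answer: -251/2321 ≈ -0.10814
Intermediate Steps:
g = -9
H = 62/251 ≈ 0.24701
z(Z) = -9 - Z
1/z(H) = 1/(-9 - 1*62/251) = 1/(-9 - 62/251) = 1/(-2321/251) = -251/2321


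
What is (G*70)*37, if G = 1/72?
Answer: 1295/36 ≈ 35.972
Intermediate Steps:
G = 1/72 ≈ 0.013889
(G*70)*37 = ((1/72)*70)*37 = (35/36)*37 = 1295/36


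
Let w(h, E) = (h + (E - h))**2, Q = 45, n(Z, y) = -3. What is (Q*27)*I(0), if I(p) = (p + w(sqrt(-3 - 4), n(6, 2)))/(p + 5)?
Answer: 2187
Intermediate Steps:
w(h, E) = E**2
I(p) = (9 + p)/(5 + p) (I(p) = (p + (-3)**2)/(p + 5) = (p + 9)/(5 + p) = (9 + p)/(5 + p))
(Q*27)*I(0) = (45*27)*((9 + 0)/(5 + 0)) = 1215*(9/5) = 2187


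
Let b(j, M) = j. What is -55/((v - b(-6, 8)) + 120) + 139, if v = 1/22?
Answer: 384237/2773 ≈ 138.56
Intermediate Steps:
v = 1/22 ≈ 0.045455
-55/((v - b(-6, 8)) + 120) + 139 = -55/((1/22 - 1*(-6)) + 120) + 139 = -55/((1/22 + 6) + 120) + 139 = -55/(133/22 + 120) + 139 = -55/2773/22 + 139 = -55*22/2773 + 139 = -1210/2773 + 139 = 384237/2773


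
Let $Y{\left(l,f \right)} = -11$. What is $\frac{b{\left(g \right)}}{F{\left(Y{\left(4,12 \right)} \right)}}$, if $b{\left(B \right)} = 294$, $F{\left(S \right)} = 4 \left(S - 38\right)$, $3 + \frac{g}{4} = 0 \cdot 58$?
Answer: $- \frac{3}{2} \approx -1.5$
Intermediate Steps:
$g = -12$ ($g = -12 + 4 \cdot 0 \cdot 58 = -12 + 4 \cdot 0 = -12 + 0 = -12$)
$F{\left(S \right)} = -152 + 4 S$ ($F{\left(S \right)} = 4 \left(-38 + S\right) = -152 + 4 S$)
$\frac{b{\left(g \right)}}{F{\left(Y{\left(4,12 \right)} \right)}} = \frac{294}{-152 + 4 \left(-11\right)} = \frac{294}{-152 - 44} = \frac{294}{-196} = 294 \left(- \frac{1}{196}\right) = - \frac{3}{2}$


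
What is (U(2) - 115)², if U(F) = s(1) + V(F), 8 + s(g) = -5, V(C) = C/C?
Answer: 16129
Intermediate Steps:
V(C) = 1
s(g) = -13 (s(g) = -8 - 5 = -13)
U(F) = -12 (U(F) = -13 + 1 = -12)
(U(2) - 115)² = (-12 - 115)² = (-127)² = 16129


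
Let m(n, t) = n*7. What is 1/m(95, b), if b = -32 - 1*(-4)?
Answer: 1/665 ≈ 0.0015038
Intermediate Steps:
b = -28 (b = -32 + 4 = -28)
m(n, t) = 7*n
1/m(95, b) = 1/(7*95) = 1/665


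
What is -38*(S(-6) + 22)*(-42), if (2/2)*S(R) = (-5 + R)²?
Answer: 228228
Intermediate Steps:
S(R) = (-5 + R)²
-38*(S(-6) + 22)*(-42) = -38*((-5 - 6)² + 22)*(-42) = -38*((-11)² + 22)*(-42) = -38*(121 + 22)*(-42) = -38*143*(-42) = -5434*(-42) = 228228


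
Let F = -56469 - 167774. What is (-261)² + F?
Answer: -156122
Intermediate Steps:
F = -224243
(-261)² + F = (-261)² - 224243 = 68121 - 224243 = -156122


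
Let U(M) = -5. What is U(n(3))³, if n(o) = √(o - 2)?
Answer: -125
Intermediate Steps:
n(o) = √(-2 + o)
U(n(3))³ = (-5)³ = -125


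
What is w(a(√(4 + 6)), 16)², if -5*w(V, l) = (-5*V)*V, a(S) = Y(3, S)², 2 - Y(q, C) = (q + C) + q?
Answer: (4 + √10)⁸ ≈ 6.9248e+6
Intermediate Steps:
Y(q, C) = 2 - C - 2*q (Y(q, C) = 2 - ((q + C) + q) = 2 - ((C + q) + q) = 2 - (C + 2*q) = 2 + (-C - 2*q) = 2 - C - 2*q)
a(S) = (-4 - S)² (a(S) = (2 - S - 2*3)² = (2 - S - 6)² = (-4 - S)²)
w(V, l) = V² (w(V, l) = -(-5*V)*V/5 = -(-1)*V² = V²)
w(a(√(4 + 6)), 16)² = (((4 + √(4 + 6))²)²)² = (((4 + √10)²)²)² = ((4 + √10)⁴)² = (4 + √10)⁸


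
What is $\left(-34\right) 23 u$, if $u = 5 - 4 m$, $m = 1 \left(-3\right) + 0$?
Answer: $-13294$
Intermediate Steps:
$m = -3$ ($m = -3 + 0 = -3$)
$u = 17$ ($u = 5 - -12 = 5 + 12 = 17$)
$\left(-34\right) 23 u = \left(-34\right) 23 \cdot 17 = \left(-782\right) 17 = -13294$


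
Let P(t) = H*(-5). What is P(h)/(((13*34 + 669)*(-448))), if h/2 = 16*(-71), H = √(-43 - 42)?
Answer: 5*I*√85/497728 ≈ 9.2616e-5*I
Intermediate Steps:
H = I*√85 (H = √(-85) = I*√85 ≈ 9.2195*I)
h = -2272 (h = 2*(16*(-71)) = 2*(-1136) = -2272)
P(t) = -5*I*√85 (P(t) = (I*√85)*(-5) = -5*I*√85)
P(h)/(((13*34 + 669)*(-448))) = (-5*I*√85)/(((13*34 + 669)*(-448))) = (-5*I*√85)/(((442 + 669)*(-448))) = (-5*I*√85)/((1111*(-448))) = -5*I*√85/(-497728) = -5*I*√85*(-1/497728) = 5*I*√85/497728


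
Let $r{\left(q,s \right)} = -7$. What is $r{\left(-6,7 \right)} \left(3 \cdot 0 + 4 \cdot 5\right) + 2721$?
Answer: $2581$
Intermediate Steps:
$r{\left(-6,7 \right)} \left(3 \cdot 0 + 4 \cdot 5\right) + 2721 = - 7 \left(3 \cdot 0 + 4 \cdot 5\right) + 2721 = - 7 \left(0 + 20\right) + 2721 = \left(-7\right) 20 + 2721 = -140 + 2721 = 2581$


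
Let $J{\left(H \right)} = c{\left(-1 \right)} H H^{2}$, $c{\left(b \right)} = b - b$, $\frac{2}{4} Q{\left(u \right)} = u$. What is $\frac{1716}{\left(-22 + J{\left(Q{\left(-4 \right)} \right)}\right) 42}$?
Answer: $- \frac{13}{7} \approx -1.8571$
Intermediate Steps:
$Q{\left(u \right)} = 2 u$
$c{\left(b \right)} = 0$
$J{\left(H \right)} = 0$ ($J{\left(H \right)} = 0 H H^{2} = 0 H^{2} = 0$)
$\frac{1716}{\left(-22 + J{\left(Q{\left(-4 \right)} \right)}\right) 42} = \frac{1716}{\left(-22 + 0\right) 42} = \frac{1716}{\left(-22\right) 42} = \frac{1716}{-924} = 1716 \left(- \frac{1}{924}\right) = - \frac{13}{7}$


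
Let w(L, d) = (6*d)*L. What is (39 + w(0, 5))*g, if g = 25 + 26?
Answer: 1989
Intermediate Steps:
w(L, d) = 6*L*d
g = 51
(39 + w(0, 5))*g = (39 + 6*0*5)*51 = (39 + 0)*51 = 39*51 = 1989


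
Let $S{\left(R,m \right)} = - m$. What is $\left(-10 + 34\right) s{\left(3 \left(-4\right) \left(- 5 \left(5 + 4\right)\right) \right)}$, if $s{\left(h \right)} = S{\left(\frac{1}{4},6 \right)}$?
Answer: $-144$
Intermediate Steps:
$s{\left(h \right)} = -6$ ($s{\left(h \right)} = \left(-1\right) 6 = -6$)
$\left(-10 + 34\right) s{\left(3 \left(-4\right) \left(- 5 \left(5 + 4\right)\right) \right)} = \left(-10 + 34\right) \left(-6\right) = 24 \left(-6\right) = -144$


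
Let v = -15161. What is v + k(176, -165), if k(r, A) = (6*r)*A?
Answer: -189401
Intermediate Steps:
k(r, A) = 6*A*r
v + k(176, -165) = -15161 + 6*(-165)*176 = -15161 - 174240 = -189401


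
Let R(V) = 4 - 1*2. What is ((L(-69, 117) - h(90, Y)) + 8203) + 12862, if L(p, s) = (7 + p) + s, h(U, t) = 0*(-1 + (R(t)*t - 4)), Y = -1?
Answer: 21120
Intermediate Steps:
R(V) = 2 (R(V) = 4 - 2 = 2)
h(U, t) = 0 (h(U, t) = 0*(-1 + (2*t - 4)) = 0*(-1 + (-4 + 2*t)) = 0*(-5 + 2*t) = 0)
L(p, s) = 7 + p + s
((L(-69, 117) - h(90, Y)) + 8203) + 12862 = (((7 - 69 + 117) - 1*0) + 8203) + 12862 = ((55 + 0) + 8203) + 12862 = (55 + 8203) + 12862 = 8258 + 12862 = 21120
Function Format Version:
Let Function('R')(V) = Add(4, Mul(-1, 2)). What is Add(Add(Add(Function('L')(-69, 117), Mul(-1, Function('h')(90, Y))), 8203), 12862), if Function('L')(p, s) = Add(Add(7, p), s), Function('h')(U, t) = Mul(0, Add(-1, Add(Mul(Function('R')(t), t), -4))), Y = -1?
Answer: 21120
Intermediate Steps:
Function('R')(V) = 2 (Function('R')(V) = Add(4, -2) = 2)
Function('h')(U, t) = 0 (Function('h')(U, t) = Mul(0, Add(-1, Add(Mul(2, t), -4))) = Mul(0, Add(-1, Add(-4, Mul(2, t)))) = Mul(0, Add(-5, Mul(2, t))) = 0)
Function('L')(p, s) = Add(7, p, s)
Add(Add(Add(Function('L')(-69, 117), Mul(-1, Function('h')(90, Y))), 8203), 12862) = Add(Add(Add(Add(7, -69, 117), Mul(-1, 0)), 8203), 12862) = Add(Add(Add(55, 0), 8203), 12862) = Add(Add(55, 8203), 12862) = Add(8258, 12862) = 21120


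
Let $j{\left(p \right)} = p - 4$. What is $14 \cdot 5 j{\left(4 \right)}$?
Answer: $0$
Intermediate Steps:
$j{\left(p \right)} = -4 + p$
$14 \cdot 5 j{\left(4 \right)} = 14 \cdot 5 \left(-4 + 4\right) = 70 \cdot 0 = 0$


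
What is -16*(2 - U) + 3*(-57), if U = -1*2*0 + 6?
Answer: -107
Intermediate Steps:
U = 6 (U = -2*0 + 6 = 0 + 6 = 6)
-16*(2 - U) + 3*(-57) = -16*(2 - 1*6) + 3*(-57) = -16*(2 - 6) - 171 = -16*(-4) - 171 = 64 - 171 = -107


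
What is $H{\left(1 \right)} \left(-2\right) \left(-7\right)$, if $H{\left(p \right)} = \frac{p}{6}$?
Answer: $\frac{7}{3} \approx 2.3333$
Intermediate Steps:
$H{\left(p \right)} = \frac{p}{6}$ ($H{\left(p \right)} = p \frac{1}{6} = \frac{p}{6}$)
$H{\left(1 \right)} \left(-2\right) \left(-7\right) = \frac{1}{6} \cdot 1 \left(-2\right) \left(-7\right) = \frac{1}{6} \left(-2\right) \left(-7\right) = \left(- \frac{1}{3}\right) \left(-7\right) = \frac{7}{3}$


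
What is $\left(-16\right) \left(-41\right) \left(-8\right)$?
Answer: $-5248$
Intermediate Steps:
$\left(-16\right) \left(-41\right) \left(-8\right) = 656 \left(-8\right) = -5248$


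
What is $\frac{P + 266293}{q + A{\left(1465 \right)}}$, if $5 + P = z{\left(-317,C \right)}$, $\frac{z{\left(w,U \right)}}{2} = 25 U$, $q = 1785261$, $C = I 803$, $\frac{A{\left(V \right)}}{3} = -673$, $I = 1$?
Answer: $\frac{51073}{297207} \approx 0.17184$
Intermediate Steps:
$A{\left(V \right)} = -2019$ ($A{\left(V \right)} = 3 \left(-673\right) = -2019$)
$C = 803$ ($C = 1 \cdot 803 = 803$)
$z{\left(w,U \right)} = 50 U$ ($z{\left(w,U \right)} = 2 \cdot 25 U = 50 U$)
$P = 40145$ ($P = -5 + 50 \cdot 803 = -5 + 40150 = 40145$)
$\frac{P + 266293}{q + A{\left(1465 \right)}} = \frac{40145 + 266293}{1785261 - 2019} = \frac{306438}{1783242} = 306438 \cdot \frac{1}{1783242} = \frac{51073}{297207}$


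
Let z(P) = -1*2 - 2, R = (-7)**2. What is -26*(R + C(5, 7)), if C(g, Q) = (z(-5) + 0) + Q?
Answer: -1352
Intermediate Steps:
R = 49
z(P) = -4 (z(P) = -2 - 2 = -4)
C(g, Q) = -4 + Q (C(g, Q) = (-4 + 0) + Q = -4 + Q)
-26*(R + C(5, 7)) = -26*(49 + (-4 + 7)) = -26*(49 + 3) = -26*52 = -1352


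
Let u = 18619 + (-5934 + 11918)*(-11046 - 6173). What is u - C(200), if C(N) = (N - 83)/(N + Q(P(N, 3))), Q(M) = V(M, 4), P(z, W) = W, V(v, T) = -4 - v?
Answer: -19882836378/193 ≈ -1.0302e+8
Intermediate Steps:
Q(M) = -4 - M
C(N) = (-83 + N)/(-7 + N) (C(N) = (N - 83)/(N + (-4 - 1*3)) = (-83 + N)/(N + (-4 - 3)) = (-83 + N)/(N - 7) = (-83 + N)/(-7 + N))
u = -103019877 (u = 18619 + 5984*(-17219) = 18619 - 103038496 = -103019877)
u - C(200) = -103019877 - (-83 + 200)/(-7 + 200) = -103019877 - 117/193 = -19882836378/193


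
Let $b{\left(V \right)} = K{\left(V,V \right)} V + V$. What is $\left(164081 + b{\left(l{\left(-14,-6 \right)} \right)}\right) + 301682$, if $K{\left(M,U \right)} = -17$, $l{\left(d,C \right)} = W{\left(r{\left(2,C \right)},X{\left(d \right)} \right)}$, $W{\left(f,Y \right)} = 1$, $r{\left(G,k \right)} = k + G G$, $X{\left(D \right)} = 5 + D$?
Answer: $465747$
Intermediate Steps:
$r{\left(G,k \right)} = k + G^{2}$
$l{\left(d,C \right)} = 1$
$b{\left(V \right)} = - 16 V$ ($b{\left(V \right)} = - 17 V + V = - 16 V$)
$\left(164081 + b{\left(l{\left(-14,-6 \right)} \right)}\right) + 301682 = \left(164081 - 16\right) + 301682 = 164065 + 301682 = 465747$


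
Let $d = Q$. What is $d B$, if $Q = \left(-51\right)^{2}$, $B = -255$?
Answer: $-663255$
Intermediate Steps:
$Q = 2601$
$d = 2601$
$d B = 2601 \left(-255\right) = -663255$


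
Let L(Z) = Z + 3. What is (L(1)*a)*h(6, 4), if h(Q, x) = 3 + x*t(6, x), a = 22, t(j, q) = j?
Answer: 2376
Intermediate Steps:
h(Q, x) = 3 + 6*x (h(Q, x) = 3 + x*6 = 3 + 6*x)
L(Z) = 3 + Z
(L(1)*a)*h(6, 4) = ((3 + 1)*22)*(3 + 6*4) = (4*22)*(3 + 24) = 88*27 = 2376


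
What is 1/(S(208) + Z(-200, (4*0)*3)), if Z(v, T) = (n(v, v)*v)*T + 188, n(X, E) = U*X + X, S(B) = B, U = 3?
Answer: 1/396 ≈ 0.0025253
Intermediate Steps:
n(X, E) = 4*X (n(X, E) = 3*X + X = 4*X)
Z(v, T) = 188 + 4*T*v² (Z(v, T) = ((4*v)*v)*T + 188 = (4*v²)*T + 188 = 4*T*v² + 188 = 188 + 4*T*v²)
1/(S(208) + Z(-200, (4*0)*3)) = 1/(208 + (188 + 4*((4*0)*3)*(-200)²)) = 1/(208 + (188 + 4*(0*3)*40000)) = 1/(208 + (188 + 4*0*40000)) = 1/(208 + (188 + 0)) = 1/(208 + 188) = 1/396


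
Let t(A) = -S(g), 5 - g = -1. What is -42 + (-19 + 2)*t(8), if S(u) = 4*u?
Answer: 366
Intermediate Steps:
g = 6 (g = 5 - 1*(-1) = 5 + 1 = 6)
t(A) = -24 (t(A) = -4*6 = -1*24 = -24)
-42 + (-19 + 2)*t(8) = -42 + (-19 + 2)*(-24) = -42 - 17*(-24) = -42 + 408 = 366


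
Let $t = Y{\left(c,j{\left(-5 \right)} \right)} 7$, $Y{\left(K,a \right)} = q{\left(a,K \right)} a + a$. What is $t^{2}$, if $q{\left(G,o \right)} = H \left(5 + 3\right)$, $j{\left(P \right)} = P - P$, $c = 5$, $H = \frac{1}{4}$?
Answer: $0$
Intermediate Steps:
$H = \frac{1}{4} \approx 0.25$
$j{\left(P \right)} = 0$
$q{\left(G,o \right)} = 2$ ($q{\left(G,o \right)} = \frac{5 + 3}{4} = \frac{1}{4} \cdot 8 = 2$)
$Y{\left(K,a \right)} = 3 a$ ($Y{\left(K,a \right)} = 2 a + a = 3 a$)
$t = 0$ ($t = 3 \cdot 0 \cdot 7 = 0 \cdot 7 = 0$)
$t^{2} = 0^{2} = 0$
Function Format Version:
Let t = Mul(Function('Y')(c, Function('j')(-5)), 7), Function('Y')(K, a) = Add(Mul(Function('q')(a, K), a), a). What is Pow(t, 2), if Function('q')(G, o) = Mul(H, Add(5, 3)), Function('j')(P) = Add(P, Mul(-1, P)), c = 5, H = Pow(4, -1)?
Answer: 0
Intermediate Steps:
H = Rational(1, 4) ≈ 0.25000
Function('j')(P) = 0
Function('q')(G, o) = 2 (Function('q')(G, o) = Mul(Rational(1, 4), Add(5, 3)) = Mul(Rational(1, 4), 8) = 2)
Function('Y')(K, a) = Mul(3, a) (Function('Y')(K, a) = Add(Mul(2, a), a) = Mul(3, a))
t = 0 (t = Mul(Mul(3, 0), 7) = Mul(0, 7) = 0)
Pow(t, 2) = Pow(0, 2) = 0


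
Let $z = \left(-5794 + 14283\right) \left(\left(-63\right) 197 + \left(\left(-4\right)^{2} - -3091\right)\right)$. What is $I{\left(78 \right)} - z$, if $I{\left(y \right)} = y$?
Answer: $78981734$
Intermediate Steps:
$z = -78981656$ ($z = 8489 \left(-12411 + \left(16 + 3091\right)\right) = 8489 \left(-12411 + 3107\right) = 8489 \left(-9304\right) = -78981656$)
$I{\left(78 \right)} - z = 78 - -78981656 = 78 + 78981656 = 78981734$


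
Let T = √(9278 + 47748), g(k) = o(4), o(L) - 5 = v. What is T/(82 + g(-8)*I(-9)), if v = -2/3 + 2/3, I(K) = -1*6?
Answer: √57026/52 ≈ 4.5923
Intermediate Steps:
I(K) = -6
v = 0 (v = -2*⅓ + 2*(⅓) = -⅔ + ⅔ = 0)
o(L) = 5 (o(L) = 5 + 0 = 5)
g(k) = 5
T = √57026 ≈ 238.80
T/(82 + g(-8)*I(-9)) = √57026/(82 + 5*(-6)) = √57026/(82 - 30) = √57026/52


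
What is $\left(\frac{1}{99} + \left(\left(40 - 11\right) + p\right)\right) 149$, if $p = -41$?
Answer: $- \frac{176863}{99} \approx -1786.5$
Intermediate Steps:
$\left(\frac{1}{99} + \left(\left(40 - 11\right) + p\right)\right) 149 = \left(\frac{1}{99} + \left(\left(40 - 11\right) - 41\right)\right) 149 = \left(\frac{1}{99} + \left(29 - 41\right)\right) 149 = \left(\frac{1}{99} - 12\right) 149 = \left(- \frac{1187}{99}\right) 149 = - \frac{176863}{99}$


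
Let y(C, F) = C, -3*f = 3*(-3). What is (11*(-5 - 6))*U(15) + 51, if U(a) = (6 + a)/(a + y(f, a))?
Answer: -541/6 ≈ -90.167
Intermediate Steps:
f = 3 (f = -(-3) = -1/3*(-9) = 3)
U(a) = (6 + a)/(3 + a) (U(a) = (6 + a)/(a + 3) = (6 + a)/(3 + a))
(11*(-5 - 6))*U(15) + 51 = (11*(-5 - 6))*((6 + 15)/(3 + 15)) + 51 = (11*(-11))*(21/18) + 51 = -121*21/18 + 51 = -121*7/6 + 51 = -847/6 + 51 = -541/6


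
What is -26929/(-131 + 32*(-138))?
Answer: 26929/4547 ≈ 5.9224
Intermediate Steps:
-26929/(-131 + 32*(-138)) = -26929/(-131 - 4416) = -26929/(-4547) = -26929*(-1/4547) = 26929/4547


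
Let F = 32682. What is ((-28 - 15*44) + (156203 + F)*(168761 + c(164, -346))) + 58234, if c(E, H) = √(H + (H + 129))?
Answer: 31876479031 + 188885*I*√563 ≈ 3.1876e+10 + 4.4818e+6*I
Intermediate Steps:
c(E, H) = √(129 + 2*H) (c(E, H) = √(H + (129 + H)) = √(129 + 2*H))
((-28 - 15*44) + (156203 + F)*(168761 + c(164, -346))) + 58234 = ((-28 - 15*44) + (156203 + 32682)*(168761 + √(129 + 2*(-346)))) + 58234 = ((-28 - 660) + 188885*(168761 + √(129 - 692))) + 58234 = (-688 + 188885*(168761 + √(-563))) + 58234 = (-688 + 188885*(168761 + I*√563)) + 58234 = (-688 + (31876421485 + 188885*I*√563)) + 58234 = (31876420797 + 188885*I*√563) + 58234 = 31876479031 + 188885*I*√563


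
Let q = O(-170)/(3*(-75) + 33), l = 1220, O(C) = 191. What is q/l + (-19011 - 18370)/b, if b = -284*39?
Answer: 729500827/216203520 ≈ 3.3741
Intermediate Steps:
b = -11076
q = -191/192 (q = 191/(3*(-75) + 33) = 191/(-225 + 33) = 191/(-192) = 191*(-1/192) = -191/192 ≈ -0.99479)
q/l + (-19011 - 18370)/b = -191/192/1220 + (-19011 - 18370)/(-11076) = -191/192*1/1220 - 37381*(-1/11076) = -191/234240 + 37381/11076 = 729500827/216203520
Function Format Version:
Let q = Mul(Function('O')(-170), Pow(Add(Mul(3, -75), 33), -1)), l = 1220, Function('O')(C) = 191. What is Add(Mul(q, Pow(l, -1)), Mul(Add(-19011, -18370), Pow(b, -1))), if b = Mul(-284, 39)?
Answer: Rational(729500827, 216203520) ≈ 3.3741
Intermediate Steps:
b = -11076
q = Rational(-191, 192) (q = Mul(191, Pow(Add(Mul(3, -75), 33), -1)) = Mul(191, Pow(Add(-225, 33), -1)) = Mul(191, Pow(-192, -1)) = Mul(191, Rational(-1, 192)) = Rational(-191, 192) ≈ -0.99479)
Add(Mul(q, Pow(l, -1)), Mul(Add(-19011, -18370), Pow(b, -1))) = Add(Mul(Rational(-191, 192), Pow(1220, -1)), Mul(Add(-19011, -18370), Pow(-11076, -1))) = Add(Mul(Rational(-191, 192), Rational(1, 1220)), Mul(-37381, Rational(-1, 11076))) = Add(Rational(-191, 234240), Rational(37381, 11076)) = Rational(729500827, 216203520)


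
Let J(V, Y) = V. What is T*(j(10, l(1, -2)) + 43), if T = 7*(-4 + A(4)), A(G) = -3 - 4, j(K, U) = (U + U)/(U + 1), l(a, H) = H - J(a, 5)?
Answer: -3542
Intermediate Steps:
l(a, H) = H - a
j(K, U) = 2*U/(1 + U) (j(K, U) = (2*U)/(1 + U) = 2*U/(1 + U))
A(G) = -7
T = -77 (T = 7*(-4 - 7) = 7*(-11) = -77)
T*(j(10, l(1, -2)) + 43) = -77*(2*(-2 - 1*1)/(1 + (-2 - 1*1)) + 43) = -77*(2*(-2 - 1)/(1 + (-2 - 1)) + 43) = -77*(2*(-3)/(1 - 3) + 43) = -77*(2*(-3)/(-2) + 43) = -77*(2*(-3)*(-1/2) + 43) = -77*(3 + 43) = -77*46 = -3542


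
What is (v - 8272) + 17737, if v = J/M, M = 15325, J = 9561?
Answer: 145060686/15325 ≈ 9465.6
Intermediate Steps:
v = 9561/15325 ≈ 0.62388
(v - 8272) + 17737 = (9561/15325 - 8272) + 17737 = -126758839/15325 + 17737 = 145060686/15325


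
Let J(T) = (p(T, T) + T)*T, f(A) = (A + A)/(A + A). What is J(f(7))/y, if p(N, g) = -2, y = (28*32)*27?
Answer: -1/24192 ≈ -4.1336e-5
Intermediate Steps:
y = 24192 (y = 896*27 = 24192)
f(A) = 1 (f(A) = (2*A)/((2*A)) = (2*A)*(1/(2*A)) = 1)
J(T) = T*(-2 + T) (J(T) = (-2 + T)*T = T*(-2 + T))
J(f(7))/y = (1*(-2 + 1))/24192 = (1*(-1))*(1/24192) = -1*1/24192 = -1/24192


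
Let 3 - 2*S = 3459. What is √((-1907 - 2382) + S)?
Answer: I*√6017 ≈ 77.569*I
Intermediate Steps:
S = -1728 (S = 3/2 - ½*3459 = 3/2 - 3459/2 = -1728)
√((-1907 - 2382) + S) = √((-1907 - 2382) - 1728) = √(-4289 - 1728) = √(-6017) = I*√6017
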